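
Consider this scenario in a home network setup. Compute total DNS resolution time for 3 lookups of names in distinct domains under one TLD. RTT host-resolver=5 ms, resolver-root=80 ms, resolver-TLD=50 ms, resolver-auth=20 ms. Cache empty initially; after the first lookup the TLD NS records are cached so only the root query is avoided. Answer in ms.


Lookup 1 (cold cache): local + root + TLD + auth = 5 + 80 + 50 + 20 = 155 ms
Lookups 2..3 (TLD NS cached -> skip root; new domain -> still ask TLD and auth): local + TLD + auth = 5 + 50 + 20 = 75 ms each
Remaining 2 lookups: 2 * 75 = 150 ms
Total = 155 + 150 = 305 ms

305


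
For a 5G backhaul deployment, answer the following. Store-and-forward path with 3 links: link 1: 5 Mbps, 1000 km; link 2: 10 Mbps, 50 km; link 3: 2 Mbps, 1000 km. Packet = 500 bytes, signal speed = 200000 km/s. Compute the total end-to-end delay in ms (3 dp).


Packet = 500 bytes = 4000 bits. Store-and-forward: sum (t_trans + t_prop) per link.
Link 1: t_trans = 4000/(5*10^6) s = 0.8000 ms; t_prop = 1000/200000 s = 5.0000 ms; subtotal = 5.8000 ms
Link 2: t_trans = 4000/(10*10^6) s = 0.4000 ms; t_prop = 50/200000 s = 0.2500 ms; subtotal = 0.6500 ms
Link 3: t_trans = 4000/(2*10^6) s = 2.0000 ms; t_prop = 1000/200000 s = 5.0000 ms; subtotal = 7.0000 ms
End-to-end = 5.8000 + 0.6500 + 7.0000 = 13.4500 ms -> 13.450 ms (3 dp)

13.450


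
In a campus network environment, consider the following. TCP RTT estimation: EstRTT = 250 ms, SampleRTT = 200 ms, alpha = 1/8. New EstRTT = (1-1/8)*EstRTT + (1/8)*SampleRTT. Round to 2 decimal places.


Given: EstRTT = 250 ms, SampleRTT = 200 ms, alpha = 1/8
New EstRTT = (1 - alpha) * EstRTT + alpha * SampleRTT
(7/8) * 250 = 218.75
(1/8) * 200 = 25
New EstRTT = 218.75 + 25 = 243.75 ms -> 243.75 ms (2 dp)

243.75


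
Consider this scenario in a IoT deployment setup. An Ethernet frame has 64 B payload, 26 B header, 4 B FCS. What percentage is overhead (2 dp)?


Given: payload = 64 B, header = 26 B, trailer = 4 B
Overhead bytes = header + trailer = 26 + 4 = 30
Total frame = payload + overhead = 64 + 30 = 94
Overhead % = 30 / 94 * 100 = 31.9149% -> 31.91% (2 dp)

31.91


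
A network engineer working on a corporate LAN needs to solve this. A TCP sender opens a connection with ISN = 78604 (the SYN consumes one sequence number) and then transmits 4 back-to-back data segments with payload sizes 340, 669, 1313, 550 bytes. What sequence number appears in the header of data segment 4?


The SYN occupies sequence number ISN = 78604, so the first data byte is ISN + 1 = 78605.
SEQ of data segment i = (ISN + 1) + sum of payload sizes of segments 1..i-1.
Segment 1: SEQ = 78605, payload = 340 bytes
Segment 2: SEQ = 78945, payload = 669 bytes
Segment 3: SEQ = 79614, payload = 1313 bytes
Segment 4: SEQ = 80927, payload = 550 bytes
SEQ of segment 4 = 78605 + 340 + 669 + 1313 = 80927

80927


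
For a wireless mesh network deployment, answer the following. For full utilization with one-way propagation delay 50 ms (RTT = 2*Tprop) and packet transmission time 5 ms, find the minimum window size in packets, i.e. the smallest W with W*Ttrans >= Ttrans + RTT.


Given: Ttrans = 5 ms, RTT = 100 ms (= 2 * Tprop, Tprop = 50 ms)
Time until first ACK returns = Ttrans + RTT = 5 + 100 = 105 ms
Need W * Ttrans >= Ttrans + RTT  ->  W >= (Ttrans + RTT) / Ttrans
(Ttrans + RTT) / Ttrans = 105 / 5 = 21
W_min = ceil(21) = 21

21


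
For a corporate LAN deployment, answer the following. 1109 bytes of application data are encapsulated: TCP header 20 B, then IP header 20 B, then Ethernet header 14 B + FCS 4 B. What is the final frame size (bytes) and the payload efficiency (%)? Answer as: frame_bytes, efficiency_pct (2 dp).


TCP segment = 1109 + 20 = 1129 B
IP packet = 1129 + 20 = 1149 B
Ethernet frame = 1149 + 14 + 4 = 1167 B
Efficiency = app / frame = 1109 / 1167 = 0.950300 = 95.0300% -> 95.03% (2 dp)

1167, 95.03


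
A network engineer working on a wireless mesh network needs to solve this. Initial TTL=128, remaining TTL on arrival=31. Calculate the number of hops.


Given: initial TTL = 128, received TTL = 31
Hops = initial TTL - received TTL
Hops = 128 - 31 = 97

97


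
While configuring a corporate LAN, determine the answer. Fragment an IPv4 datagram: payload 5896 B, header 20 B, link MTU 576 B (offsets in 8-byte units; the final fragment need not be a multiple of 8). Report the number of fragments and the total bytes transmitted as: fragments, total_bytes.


Max data per non-final fragment = floor((MTU - header)/8)*8 = floor((576 - 20)/8)*8 = floor(556/8)*8 = 552 B
Final fragment needs no 8-byte alignment: it can carry up to MTU - header = 556 B
Non-final fragments needed = ceil((payload - 556) / 552) = ceil(5340/552) = ceil(9.6739) = 10
Number of fragments = 10 + 1 = 11
Fragment sizes (data): 10 * 552 B + 376 B (last, 376 <= 556 OK)
Total bytes sent = payload + n_frags * header = 5896 + 11*20 = 5896 + 220 = 6116 B

11, 6116


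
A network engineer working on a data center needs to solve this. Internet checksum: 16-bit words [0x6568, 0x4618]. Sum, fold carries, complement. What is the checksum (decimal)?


Given words: [0x6568, 0x4618]
Step 1: Sum all words
Raw sum = 25960 + 17944 = 43904
One's complement = ~43904 & 0xFFFF = 21631

21631


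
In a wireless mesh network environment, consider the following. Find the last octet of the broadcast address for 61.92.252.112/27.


Given: IP = 61.92.252.112, prefix = /27
Host bits = 32 - 27 = 5
Network last octet = 112 AND mask = 96
Host part size = 2^5 - 1 = 31
Broadcast last octet = 96 OR 31 = 127

127


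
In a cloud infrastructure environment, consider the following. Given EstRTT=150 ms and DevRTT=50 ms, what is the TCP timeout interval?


Given: EstRTT = 150 ms, DevRTT = 50 ms
Timeout = EstRTT + 4 * DevRTT
4 * DevRTT = 4 * 50 = 200
Timeout = 150 + 200 = 350 ms

350


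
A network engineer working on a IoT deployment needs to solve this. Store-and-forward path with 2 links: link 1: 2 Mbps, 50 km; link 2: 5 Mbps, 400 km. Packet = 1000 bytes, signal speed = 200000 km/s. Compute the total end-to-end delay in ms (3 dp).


Packet = 1000 bytes = 8000 bits. Store-and-forward: sum (t_trans + t_prop) per link.
Link 1: t_trans = 8000/(2*10^6) s = 4.0000 ms; t_prop = 50/200000 s = 0.2500 ms; subtotal = 4.2500 ms
Link 2: t_trans = 8000/(5*10^6) s = 1.6000 ms; t_prop = 400/200000 s = 2.0000 ms; subtotal = 3.6000 ms
End-to-end = 4.2500 + 3.6000 = 7.8500 ms -> 7.850 ms (3 dp)

7.850


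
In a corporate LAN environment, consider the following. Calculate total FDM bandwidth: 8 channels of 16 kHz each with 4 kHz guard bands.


Given: 8 channels, 16 kHz each, guard = 4 kHz
Channel bandwidth = 8 * 16 = 128 kHz
Guard bands = 7 gaps * 4 kHz = 28 kHz
Total = 128 + 28 = 156 kHz

156


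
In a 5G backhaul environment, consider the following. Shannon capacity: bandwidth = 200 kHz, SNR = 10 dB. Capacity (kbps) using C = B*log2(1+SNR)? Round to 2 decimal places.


Given: B = 200 kHz, SNR = 10 dB
SNR linear = 10^(10/10) = 10
1 + SNR = 11
log2(11) = 3.4594316186
C = 200 * 1000 * 3.4594316186 = 691886.3237 bps
C = 691.886324 kbps -> 691.89 kbps (2 dp)

691.89


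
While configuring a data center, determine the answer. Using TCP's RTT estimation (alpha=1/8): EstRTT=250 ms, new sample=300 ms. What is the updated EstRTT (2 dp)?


Given: EstRTT = 250 ms, SampleRTT = 300 ms, alpha = 1/8
New EstRTT = (1 - alpha) * EstRTT + alpha * SampleRTT
(7/8) * 250 = 218.75
(1/8) * 300 = 37.5
New EstRTT = 218.75 + 37.5 = 256.25 ms -> 256.25 ms (2 dp)

256.25


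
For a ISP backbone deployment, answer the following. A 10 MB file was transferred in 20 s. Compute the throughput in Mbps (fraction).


Given: file = 10 MB, time = 20 s
File in Mb = 10 * 8 = 80 Mb
Throughput = 80 / 20 Mbps
Throughput = 4 Mbps

4


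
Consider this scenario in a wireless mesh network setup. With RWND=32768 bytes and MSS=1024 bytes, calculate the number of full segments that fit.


Given: RWND = 32768 bytes, MSS = 1024 bytes
Full segments = floor(RWND / MSS)
Full segments = floor(32768 / 1024)
Full segments = floor(32.0) = 32

32


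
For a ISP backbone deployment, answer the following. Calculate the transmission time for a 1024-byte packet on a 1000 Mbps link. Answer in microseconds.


Given: packet = 1024 bytes, bandwidth = 1000 Mbps
Packet in bits = 1024 * 8 = 8192 bits
Bandwidth = 1000 * 10^6 = 1000000000 bps
Time = 8192 / 1000000000 seconds
Time in us = 8192 * 10^6 / 1000000000 = 8.192

8.192


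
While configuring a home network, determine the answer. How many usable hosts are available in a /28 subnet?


Given: subnet mask /28
Host bits = 32 - 28 = 4
Total addresses = 2^4 = 16
Usable hosts = 16 - 2 (network + broadcast) = 14

14


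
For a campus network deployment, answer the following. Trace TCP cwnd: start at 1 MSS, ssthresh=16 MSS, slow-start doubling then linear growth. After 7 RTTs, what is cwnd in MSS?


RTT 0: cwnd = 1 MSS (initial)
RTT 1: cwnd = 2 MSS (slow start, doubled)
RTT 2: cwnd = 4 MSS (slow start, doubled)
RTT 3: cwnd = 8 MSS (slow start, doubled)
RTT 4: cwnd = 16 MSS (slow start, doubled)
RTT 5: cwnd = 17 MSS (congestion avoidance, +1)
RTT 6: cwnd = 18 MSS (congestion avoidance, +1)
RTT 7: cwnd = 19 MSS (congestion avoidance, +1)

19


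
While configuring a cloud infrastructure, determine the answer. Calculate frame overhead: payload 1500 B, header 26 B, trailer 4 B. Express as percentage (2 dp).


Given: payload = 1500 B, header = 26 B, trailer = 4 B
Overhead bytes = header + trailer = 26 + 4 = 30
Total frame = payload + overhead = 1500 + 30 = 1530
Overhead % = 30 / 1530 * 100 = 1.9608% -> 1.96% (2 dp)

1.96


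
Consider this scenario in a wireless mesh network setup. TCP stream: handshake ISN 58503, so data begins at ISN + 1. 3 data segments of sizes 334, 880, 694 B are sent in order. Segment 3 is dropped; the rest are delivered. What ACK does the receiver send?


SYN uses sequence number 58503; first data byte = ISN + 1 = 58504.
Segment 1: SEQ = 58504, len = 334 B, covers [58504, 58837]
Segment 2: SEQ = 58838, len = 880 B, covers [58838, 59717]
Segment 3: SEQ = 59718, len = 694 B, covers [59718, 60411] [LOST]
In-order data received: bytes [58504, 59717] (segments 1..2).
Segment 3 missing -> gap begins at byte 59718.
Cumulative ACK = next expected in-order byte = 58504 + 334 + 880 = 59718

59718


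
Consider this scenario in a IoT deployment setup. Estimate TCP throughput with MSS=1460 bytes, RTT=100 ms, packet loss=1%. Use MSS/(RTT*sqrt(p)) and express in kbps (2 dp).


Given: MSS = 1460 bytes, RTT = 100 ms, loss = 1%
RTT in seconds = 100 / 1000 = 0.1
Loss rate = 1% = 0.01
sqrt(loss) = sqrt(0.01) = 0.1
Throughput (bytes/s) = 1460 / (0.1 * 0.1) = 146000.0000
Throughput (kbps) = 146000.0000 * 8 / 1000 = 1168.000000 -> 1168.00 kbps (2 dp)

1168.00


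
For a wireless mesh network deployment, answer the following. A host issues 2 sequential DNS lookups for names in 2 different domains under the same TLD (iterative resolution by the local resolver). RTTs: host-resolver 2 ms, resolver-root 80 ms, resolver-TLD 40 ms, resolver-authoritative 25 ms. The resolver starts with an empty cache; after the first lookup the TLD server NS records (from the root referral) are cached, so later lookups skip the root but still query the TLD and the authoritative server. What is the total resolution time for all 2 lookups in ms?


Lookup 1 (cold cache): local + root + TLD + auth = 2 + 80 + 40 + 25 = 147 ms
Lookups 2..2 (TLD NS cached -> skip root; new domain -> still ask TLD and auth): local + TLD + auth = 2 + 40 + 25 = 67 ms each
Remaining 1 lookups: 1 * 67 = 67 ms
Total = 147 + 67 = 214 ms

214


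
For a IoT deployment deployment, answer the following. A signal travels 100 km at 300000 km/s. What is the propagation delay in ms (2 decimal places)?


Given: distance = 100 km, speed = 300000 km/s
Delay = distance / speed = 100 / 300000 seconds
Delay in ms = 100 * 1000 / 300000
Delay = 0.3333 ms
Rounded to 2 dp = 0.33 ms

0.33


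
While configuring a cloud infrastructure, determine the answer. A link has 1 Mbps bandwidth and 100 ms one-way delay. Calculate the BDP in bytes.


Given: bandwidth = 1 Mbps, delay = 100 ms
BDP in bits = 1 * 10^6 * 100 / 1000
BDP in bits = 100000
BDP in bytes = 100000 / 8 = 12500

12500


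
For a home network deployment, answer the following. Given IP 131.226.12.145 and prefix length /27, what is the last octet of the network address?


Given: IP = 131.226.12.145, prefix = /27
Subnet mask = 255.255.255.224
Last octet of IP: 145
Last octet of mask: 224
Network last octet = 145 AND 224 = 128

128


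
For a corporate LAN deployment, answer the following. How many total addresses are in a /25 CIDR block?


Given: CIDR prefix /25
Host bits = 32 - 25 = 7
Total addresses = 2^7 = 128

128


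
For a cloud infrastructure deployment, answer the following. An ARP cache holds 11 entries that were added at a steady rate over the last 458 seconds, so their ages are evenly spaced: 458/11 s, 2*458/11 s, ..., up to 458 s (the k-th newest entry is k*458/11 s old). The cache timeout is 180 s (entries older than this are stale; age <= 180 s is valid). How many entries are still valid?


Ages are k * 458/11 s for k = 1..11 (spacing = 41.6364 s).
Entry k is valid iff k * 458/11 <= 180 iff k <= 11 * 180 / 458 = 4.3231
n_valid = floor(4.3231) = 4
(n_stale = 11 - 4 = 7)

4


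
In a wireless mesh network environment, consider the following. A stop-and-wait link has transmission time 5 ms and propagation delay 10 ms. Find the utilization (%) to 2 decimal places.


Given: Ttrans = 5 ms, Tprop = 10 ms
RTT = 2 * Tprop = 2 * 10 = 20 ms
U = Ttrans / (Ttrans + RTT)
U = 5 / (5 + 20)
U = 5 / 25 = 0.2
U% = 20.00%

20.00


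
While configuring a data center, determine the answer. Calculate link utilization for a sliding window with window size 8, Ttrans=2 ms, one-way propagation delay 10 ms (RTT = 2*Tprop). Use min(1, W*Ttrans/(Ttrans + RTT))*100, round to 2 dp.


Given: W = 8, Ttrans = 2 ms, RTT = 20 ms (= 2 * Tprop, Tprop = 10 ms)
Cycle time = Ttrans + RTT = 2 + 20 = 22 ms (first packet sent until its ACK returns)
W * Ttrans = 8 * 2 = 16 ms of sending per cycle
W * Ttrans / (Ttrans + RTT) = 16 / 22 = 0.727273
U = min(1, 0.727273) = 0.727273
U% = 72.73%

72.73


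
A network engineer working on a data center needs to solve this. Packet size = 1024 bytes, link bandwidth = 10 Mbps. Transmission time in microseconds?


Given: packet = 1024 bytes, bandwidth = 10 Mbps
Packet in bits = 1024 * 8 = 8192 bits
Bandwidth = 10 * 10^6 = 10000000 bps
Time = 8192 / 10000000 seconds
Time in us = 8192 * 10^6 / 10000000 = 819.2

819.2


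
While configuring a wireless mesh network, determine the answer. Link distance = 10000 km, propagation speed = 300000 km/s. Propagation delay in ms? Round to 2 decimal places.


Given: distance = 10000 km, speed = 300000 km/s
Delay = distance / speed = 10000 / 300000 seconds
Delay in ms = 10000 * 1000 / 300000
Delay = 33.3333 ms
Rounded to 2 dp = 33.33 ms

33.33


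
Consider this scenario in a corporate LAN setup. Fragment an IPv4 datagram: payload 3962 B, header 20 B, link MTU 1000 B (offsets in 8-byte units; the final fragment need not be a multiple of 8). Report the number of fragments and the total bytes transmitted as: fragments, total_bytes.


Max data per non-final fragment = floor((MTU - header)/8)*8 = floor((1000 - 20)/8)*8 = floor(980/8)*8 = 976 B
Final fragment needs no 8-byte alignment: it can carry up to MTU - header = 980 B
Non-final fragments needed = ceil((payload - 980) / 976) = ceil(2982/976) = ceil(3.0553) = 4
Number of fragments = 4 + 1 = 5
Fragment sizes (data): 4 * 976 B + 58 B (last, 58 <= 980 OK)
Total bytes sent = payload + n_frags * header = 3962 + 5*20 = 3962 + 100 = 4062 B

5, 4062


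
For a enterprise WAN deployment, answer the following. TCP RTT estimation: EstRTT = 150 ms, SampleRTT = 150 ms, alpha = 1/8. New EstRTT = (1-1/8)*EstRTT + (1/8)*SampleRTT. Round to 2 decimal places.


Given: EstRTT = 150 ms, SampleRTT = 150 ms, alpha = 1/8
New EstRTT = (1 - alpha) * EstRTT + alpha * SampleRTT
(7/8) * 150 = 131.25
(1/8) * 150 = 18.75
New EstRTT = 131.25 + 18.75 = 150 ms -> 150.00 ms (2 dp)

150.00


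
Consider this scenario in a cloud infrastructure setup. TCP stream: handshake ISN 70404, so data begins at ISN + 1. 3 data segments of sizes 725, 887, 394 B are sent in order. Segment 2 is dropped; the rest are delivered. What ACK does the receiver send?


SYN uses sequence number 70404; first data byte = ISN + 1 = 70405.
Segment 1: SEQ = 70405, len = 725 B, covers [70405, 71129]
Segment 2: SEQ = 71130, len = 887 B, covers [71130, 72016] [LOST]
Segment 3: SEQ = 72017, len = 394 B, covers [72017, 72410]
In-order data received: bytes [70405, 71129] (segments 1..1).
Segment 2 missing -> gap begins at byte 71130; later segments buffered out of order.
Cumulative ACK = next expected in-order byte = 70405 + 725 = 71130

71130


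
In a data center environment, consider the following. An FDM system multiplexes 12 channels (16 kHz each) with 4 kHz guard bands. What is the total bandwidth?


Given: 12 channels, 16 kHz each, guard = 4 kHz
Channel bandwidth = 12 * 16 = 192 kHz
Guard bands = 11 gaps * 4 kHz = 44 kHz
Total = 192 + 44 = 236 kHz

236


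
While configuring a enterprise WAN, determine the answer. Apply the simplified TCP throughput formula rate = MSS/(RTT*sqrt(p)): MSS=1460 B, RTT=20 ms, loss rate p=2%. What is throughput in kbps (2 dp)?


Given: MSS = 1460 bytes, RTT = 20 ms, loss = 2%
RTT in seconds = 20 / 1000 = 0.02
Loss rate = 2% = 0.02
sqrt(loss) = sqrt(0.02) = 0.141421356237
Throughput (bytes/s) = 1460 / (0.02 * 0.141421356237) = 516187.9503
Throughput (kbps) = 516187.9503 * 8 / 1000 = 4129.503602 -> 4129.50 kbps (2 dp)

4129.50


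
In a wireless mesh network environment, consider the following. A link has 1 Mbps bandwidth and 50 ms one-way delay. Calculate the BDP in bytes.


Given: bandwidth = 1 Mbps, delay = 50 ms
BDP in bits = 1 * 10^6 * 50 / 1000
BDP in bits = 50000
BDP in bytes = 50000 / 8 = 6250

6250


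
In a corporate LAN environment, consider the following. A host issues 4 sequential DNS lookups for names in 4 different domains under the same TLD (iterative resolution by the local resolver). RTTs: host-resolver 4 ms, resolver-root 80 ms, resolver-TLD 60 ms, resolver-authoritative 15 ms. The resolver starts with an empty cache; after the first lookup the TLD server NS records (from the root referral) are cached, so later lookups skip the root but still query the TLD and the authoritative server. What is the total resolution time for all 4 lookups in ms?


Lookup 1 (cold cache): local + root + TLD + auth = 4 + 80 + 60 + 15 = 159 ms
Lookups 2..4 (TLD NS cached -> skip root; new domain -> still ask TLD and auth): local + TLD + auth = 4 + 60 + 15 = 79 ms each
Remaining 3 lookups: 3 * 79 = 237 ms
Total = 159 + 237 = 396 ms

396


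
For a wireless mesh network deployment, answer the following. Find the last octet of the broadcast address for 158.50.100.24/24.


Given: IP = 158.50.100.24, prefix = /24
Host bits = 32 - 24 = 8
Network last octet = 24 AND mask = 0
Host part size = 2^8 - 1 = 255
Broadcast last octet = 0 OR 255 = 255

255


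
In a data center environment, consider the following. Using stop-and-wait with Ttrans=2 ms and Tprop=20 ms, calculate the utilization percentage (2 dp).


Given: Ttrans = 2 ms, Tprop = 20 ms
RTT = 2 * Tprop = 2 * 20 = 40 ms
U = Ttrans / (Ttrans + RTT)
U = 2 / (2 + 40)
U = 2 / 42 = 0.047619
U% = 4.76%

4.76


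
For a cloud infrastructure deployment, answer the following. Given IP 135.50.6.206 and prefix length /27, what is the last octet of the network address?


Given: IP = 135.50.6.206, prefix = /27
Subnet mask = 255.255.255.224
Last octet of IP: 206
Last octet of mask: 224
Network last octet = 206 AND 224 = 192

192


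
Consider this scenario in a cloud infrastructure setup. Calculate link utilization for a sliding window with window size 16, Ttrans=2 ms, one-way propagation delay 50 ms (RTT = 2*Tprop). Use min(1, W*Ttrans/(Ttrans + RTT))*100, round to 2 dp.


Given: W = 16, Ttrans = 2 ms, RTT = 100 ms (= 2 * Tprop, Tprop = 50 ms)
Cycle time = Ttrans + RTT = 2 + 100 = 102 ms (first packet sent until its ACK returns)
W * Ttrans = 16 * 2 = 32 ms of sending per cycle
W * Ttrans / (Ttrans + RTT) = 32 / 102 = 0.313725
U = min(1, 0.313725) = 0.313725
U% = 31.37%

31.37


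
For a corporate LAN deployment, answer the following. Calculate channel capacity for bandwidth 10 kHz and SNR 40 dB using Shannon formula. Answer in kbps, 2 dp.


Given: B = 10 kHz, SNR = 40 dB
SNR linear = 10^(40/10) = 10000
1 + SNR = 10001
log2(10001) = 13.2878566418
C = 10 * 1000 * 13.2878566418 = 132878.5664 bps
C = 132.878566 kbps -> 132.88 kbps (2 dp)

132.88


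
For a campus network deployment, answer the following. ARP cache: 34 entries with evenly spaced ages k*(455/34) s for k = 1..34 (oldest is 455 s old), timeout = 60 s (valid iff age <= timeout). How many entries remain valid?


Ages are k * 455/34 s for k = 1..34 (spacing = 13.3824 s).
Entry k is valid iff k * 455/34 <= 60 iff k <= 34 * 60 / 455 = 4.4835
n_valid = floor(4.4835) = 4
(n_stale = 34 - 4 = 30)

4


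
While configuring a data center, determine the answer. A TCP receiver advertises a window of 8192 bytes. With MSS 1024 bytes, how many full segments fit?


Given: RWND = 8192 bytes, MSS = 1024 bytes
Full segments = floor(RWND / MSS)
Full segments = floor(8192 / 1024)
Full segments = floor(8.0) = 8

8


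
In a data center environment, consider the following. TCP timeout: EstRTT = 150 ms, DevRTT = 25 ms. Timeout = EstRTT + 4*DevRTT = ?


Given: EstRTT = 150 ms, DevRTT = 25 ms
Timeout = EstRTT + 4 * DevRTT
4 * DevRTT = 4 * 25 = 100
Timeout = 150 + 100 = 250 ms

250


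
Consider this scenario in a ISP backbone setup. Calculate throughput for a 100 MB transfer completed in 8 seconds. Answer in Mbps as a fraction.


Given: file = 100 MB, time = 8 s
File in Mb = 100 * 8 = 800 Mb
Throughput = 800 / 8 Mbps
Throughput = 100 Mbps

100


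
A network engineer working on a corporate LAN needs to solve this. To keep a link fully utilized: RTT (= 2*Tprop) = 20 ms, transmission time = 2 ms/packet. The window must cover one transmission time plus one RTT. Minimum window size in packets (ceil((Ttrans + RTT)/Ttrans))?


Given: Ttrans = 2 ms, RTT = 20 ms (= 2 * Tprop, Tprop = 10 ms)
Time until first ACK returns = Ttrans + RTT = 2 + 20 = 22 ms
Need W * Ttrans >= Ttrans + RTT  ->  W >= (Ttrans + RTT) / Ttrans
(Ttrans + RTT) / Ttrans = 22 / 2 = 11
W_min = ceil(11) = 11

11


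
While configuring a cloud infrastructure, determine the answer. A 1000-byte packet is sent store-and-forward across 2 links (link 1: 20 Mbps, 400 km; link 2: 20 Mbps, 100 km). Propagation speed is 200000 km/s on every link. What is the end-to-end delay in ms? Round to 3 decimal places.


Packet = 1000 bytes = 8000 bits. Store-and-forward: sum (t_trans + t_prop) per link.
Link 1: t_trans = 8000/(20*10^6) s = 0.4000 ms; t_prop = 400/200000 s = 2.0000 ms; subtotal = 2.4000 ms
Link 2: t_trans = 8000/(20*10^6) s = 0.4000 ms; t_prop = 100/200000 s = 0.5000 ms; subtotal = 0.9000 ms
End-to-end = 2.4000 + 0.9000 = 3.3000 ms -> 3.300 ms (3 dp)

3.300


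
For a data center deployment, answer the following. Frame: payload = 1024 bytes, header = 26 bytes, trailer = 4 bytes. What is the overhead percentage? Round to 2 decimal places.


Given: payload = 1024 B, header = 26 B, trailer = 4 B
Overhead bytes = header + trailer = 26 + 4 = 30
Total frame = payload + overhead = 1024 + 30 = 1054
Overhead % = 30 / 1054 * 100 = 2.8463% -> 2.85% (2 dp)

2.85


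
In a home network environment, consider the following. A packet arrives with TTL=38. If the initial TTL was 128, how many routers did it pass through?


Given: initial TTL = 128, received TTL = 38
Hops = initial TTL - received TTL
Hops = 128 - 38 = 90

90


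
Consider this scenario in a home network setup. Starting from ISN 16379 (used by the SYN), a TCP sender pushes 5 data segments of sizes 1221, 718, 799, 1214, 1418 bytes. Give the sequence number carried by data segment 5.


The SYN occupies sequence number ISN = 16379, so the first data byte is ISN + 1 = 16380.
SEQ of data segment i = (ISN + 1) + sum of payload sizes of segments 1..i-1.
Segment 1: SEQ = 16380, payload = 1221 bytes
Segment 2: SEQ = 17601, payload = 718 bytes
Segment 3: SEQ = 18319, payload = 799 bytes
Segment 4: SEQ = 19118, payload = 1214 bytes
Segment 5: SEQ = 20332, payload = 1418 bytes
SEQ of segment 5 = 16380 + 1221 + 718 + 799 + 1214 = 20332

20332


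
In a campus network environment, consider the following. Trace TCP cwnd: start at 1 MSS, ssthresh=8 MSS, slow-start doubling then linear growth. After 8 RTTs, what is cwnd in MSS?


RTT 0: cwnd = 1 MSS (initial)
RTT 1: cwnd = 2 MSS (slow start, doubled)
RTT 2: cwnd = 4 MSS (slow start, doubled)
RTT 3: cwnd = 8 MSS (slow start, doubled)
RTT 4: cwnd = 9 MSS (congestion avoidance, +1)
RTT 5: cwnd = 10 MSS (congestion avoidance, +1)
RTT 6: cwnd = 11 MSS (congestion avoidance, +1)
RTT 7: cwnd = 12 MSS (congestion avoidance, +1)
RTT 8: cwnd = 13 MSS (congestion avoidance, +1)

13


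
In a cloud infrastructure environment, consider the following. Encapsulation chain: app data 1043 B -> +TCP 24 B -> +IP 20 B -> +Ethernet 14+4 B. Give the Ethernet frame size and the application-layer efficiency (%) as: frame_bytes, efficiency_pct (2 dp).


TCP segment = 1043 + 24 = 1067 B
IP packet = 1067 + 20 = 1087 B
Ethernet frame = 1087 + 14 + 4 = 1105 B
Efficiency = app / frame = 1043 / 1105 = 0.943891 = 94.3891% -> 94.39% (2 dp)

1105, 94.39


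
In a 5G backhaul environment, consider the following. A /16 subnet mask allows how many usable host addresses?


Given: subnet mask /16
Host bits = 32 - 16 = 16
Total addresses = 2^16 = 65536
Usable hosts = 65536 - 2 (network + broadcast) = 65534

65534


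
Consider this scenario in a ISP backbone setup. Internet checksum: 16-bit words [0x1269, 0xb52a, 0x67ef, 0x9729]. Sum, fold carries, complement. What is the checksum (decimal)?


Given words: [0x1269, 0xb52a, 0x67ef, 0x9729]
Step 1: Sum all words
Raw sum = 4713 + 46378 + 26607 + 38697 = 116395
Step 2: Fold carry: (50859 + 1) = 50860
One's complement = ~50860 & 0xFFFF = 14675

14675


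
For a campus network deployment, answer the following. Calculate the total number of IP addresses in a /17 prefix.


Given: CIDR prefix /17
Host bits = 32 - 17 = 15
Total addresses = 2^15 = 32768

32768


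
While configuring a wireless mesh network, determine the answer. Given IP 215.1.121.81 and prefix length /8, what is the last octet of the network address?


Given: IP = 215.1.121.81, prefix = /8
Subnet mask = 255.0.0.0
Last octet of IP: 81
Last octet of mask: 0
Network last octet = 81 AND 0 = 0

0


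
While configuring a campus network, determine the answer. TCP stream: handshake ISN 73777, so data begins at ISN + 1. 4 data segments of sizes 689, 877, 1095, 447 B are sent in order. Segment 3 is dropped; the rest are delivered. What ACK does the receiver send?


SYN uses sequence number 73777; first data byte = ISN + 1 = 73778.
Segment 1: SEQ = 73778, len = 689 B, covers [73778, 74466]
Segment 2: SEQ = 74467, len = 877 B, covers [74467, 75343]
Segment 3: SEQ = 75344, len = 1095 B, covers [75344, 76438] [LOST]
Segment 4: SEQ = 76439, len = 447 B, covers [76439, 76885]
In-order data received: bytes [73778, 75343] (segments 1..2).
Segment 3 missing -> gap begins at byte 75344; later segments buffered out of order.
Cumulative ACK = next expected in-order byte = 73778 + 689 + 877 = 75344

75344


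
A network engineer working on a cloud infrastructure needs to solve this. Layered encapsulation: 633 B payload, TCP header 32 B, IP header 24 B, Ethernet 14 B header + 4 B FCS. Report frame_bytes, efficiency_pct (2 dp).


TCP segment = 633 + 32 = 665 B
IP packet = 665 + 24 = 689 B
Ethernet frame = 689 + 14 + 4 = 707 B
Efficiency = app / frame = 633 / 707 = 0.895332 = 89.5332% -> 89.53% (2 dp)

707, 89.53


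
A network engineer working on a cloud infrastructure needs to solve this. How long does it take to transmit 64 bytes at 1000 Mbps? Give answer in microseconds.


Given: packet = 64 bytes, bandwidth = 1000 Mbps
Packet in bits = 64 * 8 = 512 bits
Bandwidth = 1000 * 10^6 = 1000000000 bps
Time = 512 / 1000000000 seconds
Time in us = 512 * 10^6 / 1000000000 = 0.512

0.512


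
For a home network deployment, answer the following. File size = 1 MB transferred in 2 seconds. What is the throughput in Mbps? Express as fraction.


Given: file = 1 MB, time = 2 s
File in Mb = 1 * 8 = 8 Mb
Throughput = 8 / 2 Mbps
Throughput = 4 Mbps

4


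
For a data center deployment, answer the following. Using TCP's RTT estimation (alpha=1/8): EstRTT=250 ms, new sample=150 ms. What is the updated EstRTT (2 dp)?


Given: EstRTT = 250 ms, SampleRTT = 150 ms, alpha = 1/8
New EstRTT = (1 - alpha) * EstRTT + alpha * SampleRTT
(7/8) * 250 = 218.75
(1/8) * 150 = 18.75
New EstRTT = 218.75 + 18.75 = 237.5 ms -> 237.50 ms (2 dp)

237.50


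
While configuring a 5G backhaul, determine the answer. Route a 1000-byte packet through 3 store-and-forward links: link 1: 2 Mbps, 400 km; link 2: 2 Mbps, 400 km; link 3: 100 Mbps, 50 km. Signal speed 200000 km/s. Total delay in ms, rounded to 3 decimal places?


Packet = 1000 bytes = 8000 bits. Store-and-forward: sum (t_trans + t_prop) per link.
Link 1: t_trans = 8000/(2*10^6) s = 4.0000 ms; t_prop = 400/200000 s = 2.0000 ms; subtotal = 6.0000 ms
Link 2: t_trans = 8000/(2*10^6) s = 4.0000 ms; t_prop = 400/200000 s = 2.0000 ms; subtotal = 6.0000 ms
Link 3: t_trans = 8000/(100*10^6) s = 0.0800 ms; t_prop = 50/200000 s = 0.2500 ms; subtotal = 0.3300 ms
End-to-end = 6.0000 + 6.0000 + 0.3300 = 12.3300 ms -> 12.330 ms (3 dp)

12.330


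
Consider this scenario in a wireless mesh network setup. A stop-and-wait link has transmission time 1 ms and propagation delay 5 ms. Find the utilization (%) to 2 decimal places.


Given: Ttrans = 1 ms, Tprop = 5 ms
RTT = 2 * Tprop = 2 * 5 = 10 ms
U = Ttrans / (Ttrans + RTT)
U = 1 / (1 + 10)
U = 1 / 11 = 0.090909
U% = 9.09%

9.09


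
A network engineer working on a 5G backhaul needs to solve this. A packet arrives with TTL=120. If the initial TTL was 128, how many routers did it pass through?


Given: initial TTL = 128, received TTL = 120
Hops = initial TTL - received TTL
Hops = 128 - 120 = 8

8


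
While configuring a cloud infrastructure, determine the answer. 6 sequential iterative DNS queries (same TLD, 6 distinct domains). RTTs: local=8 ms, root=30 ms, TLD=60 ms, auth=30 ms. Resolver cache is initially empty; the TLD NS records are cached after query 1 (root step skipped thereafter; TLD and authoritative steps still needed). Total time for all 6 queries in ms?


Lookup 1 (cold cache): local + root + TLD + auth = 8 + 30 + 60 + 30 = 128 ms
Lookups 2..6 (TLD NS cached -> skip root; new domain -> still ask TLD and auth): local + TLD + auth = 8 + 60 + 30 = 98 ms each
Remaining 5 lookups: 5 * 98 = 490 ms
Total = 128 + 490 = 618 ms

618


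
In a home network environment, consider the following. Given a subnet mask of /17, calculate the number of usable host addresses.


Given: subnet mask /17
Host bits = 32 - 17 = 15
Total addresses = 2^15 = 32768
Usable hosts = 32768 - 2 (network + broadcast) = 32766

32766


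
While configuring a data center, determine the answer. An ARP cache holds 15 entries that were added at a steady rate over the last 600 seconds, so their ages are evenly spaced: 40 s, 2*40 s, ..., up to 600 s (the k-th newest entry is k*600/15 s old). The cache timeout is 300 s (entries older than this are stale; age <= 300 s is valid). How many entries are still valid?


Ages are k * 600/15 s for k = 1..15 (spacing = 40.0000 s).
Entry k is valid iff k * 600/15 <= 300 iff k <= 15 * 300 / 600 = 7.5000
n_valid = floor(7.5000) = 7
(n_stale = 15 - 7 = 8)

7


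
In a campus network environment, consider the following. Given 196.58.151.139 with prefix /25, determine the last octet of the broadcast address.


Given: IP = 196.58.151.139, prefix = /25
Host bits = 32 - 25 = 7
Network last octet = 139 AND mask = 128
Host part size = 2^7 - 1 = 127
Broadcast last octet = 128 OR 127 = 255

255


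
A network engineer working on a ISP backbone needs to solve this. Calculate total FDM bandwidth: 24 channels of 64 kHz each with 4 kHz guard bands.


Given: 24 channels, 64 kHz each, guard = 4 kHz
Channel bandwidth = 24 * 64 = 1536 kHz
Guard bands = 23 gaps * 4 kHz = 92 kHz
Total = 1536 + 92 = 1628 kHz

1628


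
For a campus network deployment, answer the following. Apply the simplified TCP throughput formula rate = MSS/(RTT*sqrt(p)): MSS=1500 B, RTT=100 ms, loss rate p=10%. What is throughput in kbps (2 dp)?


Given: MSS = 1500 bytes, RTT = 100 ms, loss = 10%
RTT in seconds = 100 / 1000 = 0.1
Loss rate = 10% = 0.1
sqrt(loss) = sqrt(0.1) = 0.316227766017
Throughput (bytes/s) = 1500 / (0.1 * 0.316227766017) = 47434.1649
Throughput (kbps) = 47434.1649 * 8 / 1000 = 379.473319 -> 379.47 kbps (2 dp)

379.47


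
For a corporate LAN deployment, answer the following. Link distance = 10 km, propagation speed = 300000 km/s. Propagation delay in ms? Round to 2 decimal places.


Given: distance = 10 km, speed = 300000 km/s
Delay = distance / speed = 10 / 300000 seconds
Delay in ms = 10 * 1000 / 300000
Delay = 0.0333 ms
Rounded to 2 dp = 0.03 ms

0.03


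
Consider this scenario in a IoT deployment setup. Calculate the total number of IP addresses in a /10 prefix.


Given: CIDR prefix /10
Host bits = 32 - 10 = 22
Total addresses = 2^22 = 4194304

4194304


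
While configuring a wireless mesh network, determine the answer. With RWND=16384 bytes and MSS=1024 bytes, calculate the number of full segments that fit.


Given: RWND = 16384 bytes, MSS = 1024 bytes
Full segments = floor(RWND / MSS)
Full segments = floor(16384 / 1024)
Full segments = floor(16.0) = 16

16


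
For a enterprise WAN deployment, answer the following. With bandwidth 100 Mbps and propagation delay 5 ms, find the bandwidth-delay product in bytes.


Given: bandwidth = 100 Mbps, delay = 5 ms
BDP in bits = 100 * 10^6 * 5 / 1000
BDP in bits = 500000
BDP in bytes = 500000 / 8 = 62500

62500


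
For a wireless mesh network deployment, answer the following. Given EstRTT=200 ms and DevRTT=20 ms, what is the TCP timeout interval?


Given: EstRTT = 200 ms, DevRTT = 20 ms
Timeout = EstRTT + 4 * DevRTT
4 * DevRTT = 4 * 20 = 80
Timeout = 200 + 80 = 280 ms

280


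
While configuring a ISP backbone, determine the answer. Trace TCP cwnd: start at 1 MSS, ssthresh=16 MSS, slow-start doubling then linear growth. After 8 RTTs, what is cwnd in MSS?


RTT 0: cwnd = 1 MSS (initial)
RTT 1: cwnd = 2 MSS (slow start, doubled)
RTT 2: cwnd = 4 MSS (slow start, doubled)
RTT 3: cwnd = 8 MSS (slow start, doubled)
RTT 4: cwnd = 16 MSS (slow start, doubled)
RTT 5: cwnd = 17 MSS (congestion avoidance, +1)
RTT 6: cwnd = 18 MSS (congestion avoidance, +1)
RTT 7: cwnd = 19 MSS (congestion avoidance, +1)
RTT 8: cwnd = 20 MSS (congestion avoidance, +1)

20


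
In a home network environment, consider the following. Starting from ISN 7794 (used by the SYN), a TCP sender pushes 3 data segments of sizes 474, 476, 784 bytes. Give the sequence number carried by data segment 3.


The SYN occupies sequence number ISN = 7794, so the first data byte is ISN + 1 = 7795.
SEQ of data segment i = (ISN + 1) + sum of payload sizes of segments 1..i-1.
Segment 1: SEQ = 7795, payload = 474 bytes
Segment 2: SEQ = 8269, payload = 476 bytes
Segment 3: SEQ = 8745, payload = 784 bytes
SEQ of segment 3 = 7795 + 474 + 476 = 8745

8745


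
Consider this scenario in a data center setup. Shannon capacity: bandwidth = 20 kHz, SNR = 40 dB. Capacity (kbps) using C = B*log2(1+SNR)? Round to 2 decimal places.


Given: B = 20 kHz, SNR = 40 dB
SNR linear = 10^(40/10) = 10000
1 + SNR = 10001
log2(10001) = 13.2878566418
C = 20 * 1000 * 13.2878566418 = 265757.1328 bps
C = 265.757133 kbps -> 265.76 kbps (2 dp)

265.76


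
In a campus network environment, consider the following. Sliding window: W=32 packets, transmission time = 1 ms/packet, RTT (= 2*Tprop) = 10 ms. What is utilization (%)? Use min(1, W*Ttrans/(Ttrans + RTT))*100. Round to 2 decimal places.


Given: W = 32, Ttrans = 1 ms, RTT = 10 ms (= 2 * Tprop, Tprop = 5 ms)
Cycle time = Ttrans + RTT = 1 + 10 = 11 ms (first packet sent until its ACK returns)
W * Ttrans = 32 * 1 = 32 ms of sending per cycle
W * Ttrans / (Ttrans + RTT) = 32 / 11 = 2.909091
U = min(1, 2.909091) = 1.000000
U% = 100.00%

100.00


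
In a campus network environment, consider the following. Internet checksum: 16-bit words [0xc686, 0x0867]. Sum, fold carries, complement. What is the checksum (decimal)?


Given words: [0xc686, 0x0867]
Step 1: Sum all words
Raw sum = 50822 + 2151 = 52973
One's complement = ~52973 & 0xFFFF = 12562

12562


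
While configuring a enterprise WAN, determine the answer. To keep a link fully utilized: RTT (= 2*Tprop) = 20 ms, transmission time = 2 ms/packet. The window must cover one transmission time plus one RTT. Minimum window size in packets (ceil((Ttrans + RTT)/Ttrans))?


Given: Ttrans = 2 ms, RTT = 20 ms (= 2 * Tprop, Tprop = 10 ms)
Time until first ACK returns = Ttrans + RTT = 2 + 20 = 22 ms
Need W * Ttrans >= Ttrans + RTT  ->  W >= (Ttrans + RTT) / Ttrans
(Ttrans + RTT) / Ttrans = 22 / 2 = 11
W_min = ceil(11) = 11

11


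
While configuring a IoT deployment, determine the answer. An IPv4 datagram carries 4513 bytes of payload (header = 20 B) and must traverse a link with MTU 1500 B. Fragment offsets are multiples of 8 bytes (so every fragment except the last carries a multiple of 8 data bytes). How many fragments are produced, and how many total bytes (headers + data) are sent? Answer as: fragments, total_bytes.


Max data per non-final fragment = floor((MTU - header)/8)*8 = floor((1500 - 20)/8)*8 = floor(1480/8)*8 = 1480 B
Final fragment needs no 8-byte alignment: it can carry up to MTU - header = 1480 B
Non-final fragments needed = ceil((payload - 1480) / 1480) = ceil(3033/1480) = ceil(2.0493) = 3
Number of fragments = 3 + 1 = 4
Fragment sizes (data): 3 * 1480 B + 73 B (last, 73 <= 1480 OK)
Total bytes sent = payload + n_frags * header = 4513 + 4*20 = 4513 + 80 = 4593 B

4, 4593


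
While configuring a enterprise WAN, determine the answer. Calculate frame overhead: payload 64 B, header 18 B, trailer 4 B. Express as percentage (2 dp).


Given: payload = 64 B, header = 18 B, trailer = 4 B
Overhead bytes = header + trailer = 18 + 4 = 22
Total frame = payload + overhead = 64 + 22 = 86
Overhead % = 22 / 86 * 100 = 25.5814% -> 25.58% (2 dp)

25.58


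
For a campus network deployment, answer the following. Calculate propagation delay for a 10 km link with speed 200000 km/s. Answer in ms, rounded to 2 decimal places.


Given: distance = 10 km, speed = 200000 km/s
Delay = distance / speed = 10 / 200000 seconds
Delay in ms = 10 * 1000 / 200000
Delay = 0.0500 ms
Rounded to 2 dp = 0.05 ms

0.05


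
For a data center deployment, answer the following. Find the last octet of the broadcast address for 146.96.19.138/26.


Given: IP = 146.96.19.138, prefix = /26
Host bits = 32 - 26 = 6
Network last octet = 138 AND mask = 128
Host part size = 2^6 - 1 = 63
Broadcast last octet = 128 OR 63 = 191

191


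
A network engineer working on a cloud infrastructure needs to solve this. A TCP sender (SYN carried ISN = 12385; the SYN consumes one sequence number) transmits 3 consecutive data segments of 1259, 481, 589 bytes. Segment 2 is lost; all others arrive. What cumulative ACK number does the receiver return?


SYN uses sequence number 12385; first data byte = ISN + 1 = 12386.
Segment 1: SEQ = 12386, len = 1259 B, covers [12386, 13644]
Segment 2: SEQ = 13645, len = 481 B, covers [13645, 14125] [LOST]
Segment 3: SEQ = 14126, len = 589 B, covers [14126, 14714]
In-order data received: bytes [12386, 13644] (segments 1..1).
Segment 2 missing -> gap begins at byte 13645; later segments buffered out of order.
Cumulative ACK = next expected in-order byte = 12386 + 1259 = 13645

13645
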